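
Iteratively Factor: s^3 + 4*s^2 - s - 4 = (s + 1)*(s^2 + 3*s - 4) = (s + 1)*(s + 4)*(s - 1)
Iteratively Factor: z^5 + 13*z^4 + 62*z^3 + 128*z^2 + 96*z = (z + 4)*(z^4 + 9*z^3 + 26*z^2 + 24*z) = (z + 4)^2*(z^3 + 5*z^2 + 6*z) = (z + 2)*(z + 4)^2*(z^2 + 3*z) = z*(z + 2)*(z + 4)^2*(z + 3)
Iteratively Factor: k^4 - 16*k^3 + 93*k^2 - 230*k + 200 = (k - 4)*(k^3 - 12*k^2 + 45*k - 50) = (k - 5)*(k - 4)*(k^2 - 7*k + 10) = (k - 5)*(k - 4)*(k - 2)*(k - 5)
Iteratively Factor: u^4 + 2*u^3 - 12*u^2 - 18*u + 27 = (u + 3)*(u^3 - u^2 - 9*u + 9) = (u + 3)^2*(u^2 - 4*u + 3) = (u - 1)*(u + 3)^2*(u - 3)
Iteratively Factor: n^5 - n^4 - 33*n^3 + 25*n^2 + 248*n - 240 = (n - 1)*(n^4 - 33*n^2 - 8*n + 240) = (n - 1)*(n + 4)*(n^3 - 4*n^2 - 17*n + 60) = (n - 1)*(n + 4)^2*(n^2 - 8*n + 15) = (n - 5)*(n - 1)*(n + 4)^2*(n - 3)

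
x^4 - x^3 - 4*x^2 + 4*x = x*(x - 2)*(x - 1)*(x + 2)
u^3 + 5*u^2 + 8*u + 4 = (u + 1)*(u + 2)^2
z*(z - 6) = z^2 - 6*z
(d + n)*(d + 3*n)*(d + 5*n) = d^3 + 9*d^2*n + 23*d*n^2 + 15*n^3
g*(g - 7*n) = g^2 - 7*g*n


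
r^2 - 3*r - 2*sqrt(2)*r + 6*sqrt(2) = (r - 3)*(r - 2*sqrt(2))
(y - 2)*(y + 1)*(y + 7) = y^3 + 6*y^2 - 9*y - 14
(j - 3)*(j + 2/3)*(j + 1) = j^3 - 4*j^2/3 - 13*j/3 - 2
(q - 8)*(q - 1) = q^2 - 9*q + 8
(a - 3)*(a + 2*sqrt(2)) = a^2 - 3*a + 2*sqrt(2)*a - 6*sqrt(2)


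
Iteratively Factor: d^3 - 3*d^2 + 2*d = (d - 2)*(d^2 - d) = d*(d - 2)*(d - 1)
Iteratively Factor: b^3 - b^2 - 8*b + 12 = (b - 2)*(b^2 + b - 6) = (b - 2)*(b + 3)*(b - 2)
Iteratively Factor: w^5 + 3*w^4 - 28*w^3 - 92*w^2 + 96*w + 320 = (w - 2)*(w^4 + 5*w^3 - 18*w^2 - 128*w - 160) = (w - 2)*(w + 2)*(w^3 + 3*w^2 - 24*w - 80) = (w - 5)*(w - 2)*(w + 2)*(w^2 + 8*w + 16) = (w - 5)*(w - 2)*(w + 2)*(w + 4)*(w + 4)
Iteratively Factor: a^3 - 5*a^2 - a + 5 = (a + 1)*(a^2 - 6*a + 5) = (a - 1)*(a + 1)*(a - 5)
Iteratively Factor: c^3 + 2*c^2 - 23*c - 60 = (c - 5)*(c^2 + 7*c + 12) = (c - 5)*(c + 3)*(c + 4)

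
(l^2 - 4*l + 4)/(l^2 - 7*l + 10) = (l - 2)/(l - 5)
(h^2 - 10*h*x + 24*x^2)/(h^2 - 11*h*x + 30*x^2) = (-h + 4*x)/(-h + 5*x)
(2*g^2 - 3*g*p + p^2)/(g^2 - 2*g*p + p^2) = (-2*g + p)/(-g + p)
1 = 1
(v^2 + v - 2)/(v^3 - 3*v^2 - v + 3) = (v + 2)/(v^2 - 2*v - 3)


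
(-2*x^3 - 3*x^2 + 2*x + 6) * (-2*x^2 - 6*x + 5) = 4*x^5 + 18*x^4 + 4*x^3 - 39*x^2 - 26*x + 30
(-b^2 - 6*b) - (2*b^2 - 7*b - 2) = -3*b^2 + b + 2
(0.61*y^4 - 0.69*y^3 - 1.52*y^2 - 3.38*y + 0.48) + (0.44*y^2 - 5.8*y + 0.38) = 0.61*y^4 - 0.69*y^3 - 1.08*y^2 - 9.18*y + 0.86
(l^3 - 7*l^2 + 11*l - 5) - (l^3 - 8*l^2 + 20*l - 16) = l^2 - 9*l + 11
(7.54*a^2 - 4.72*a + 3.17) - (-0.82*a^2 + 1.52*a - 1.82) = 8.36*a^2 - 6.24*a + 4.99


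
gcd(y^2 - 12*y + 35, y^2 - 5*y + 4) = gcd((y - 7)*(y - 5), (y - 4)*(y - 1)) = 1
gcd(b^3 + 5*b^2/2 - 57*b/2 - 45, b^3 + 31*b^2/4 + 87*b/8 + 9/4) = b^2 + 15*b/2 + 9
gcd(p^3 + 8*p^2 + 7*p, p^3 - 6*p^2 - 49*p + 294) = p + 7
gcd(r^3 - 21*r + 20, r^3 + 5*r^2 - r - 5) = r^2 + 4*r - 5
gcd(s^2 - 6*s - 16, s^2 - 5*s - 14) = s + 2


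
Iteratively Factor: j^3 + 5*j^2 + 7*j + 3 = (j + 1)*(j^2 + 4*j + 3) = (j + 1)*(j + 3)*(j + 1)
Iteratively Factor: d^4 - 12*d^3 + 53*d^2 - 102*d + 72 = (d - 2)*(d^3 - 10*d^2 + 33*d - 36) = (d - 3)*(d - 2)*(d^2 - 7*d + 12) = (d - 3)^2*(d - 2)*(d - 4)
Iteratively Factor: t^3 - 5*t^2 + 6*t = (t)*(t^2 - 5*t + 6) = t*(t - 2)*(t - 3)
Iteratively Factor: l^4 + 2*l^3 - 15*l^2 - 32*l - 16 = (l + 4)*(l^3 - 2*l^2 - 7*l - 4) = (l + 1)*(l + 4)*(l^2 - 3*l - 4) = (l + 1)^2*(l + 4)*(l - 4)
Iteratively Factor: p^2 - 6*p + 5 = (p - 5)*(p - 1)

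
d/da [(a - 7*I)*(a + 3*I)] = 2*a - 4*I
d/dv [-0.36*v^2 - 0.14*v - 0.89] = -0.72*v - 0.14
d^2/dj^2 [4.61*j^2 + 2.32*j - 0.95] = 9.22000000000000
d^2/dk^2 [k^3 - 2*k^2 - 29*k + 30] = 6*k - 4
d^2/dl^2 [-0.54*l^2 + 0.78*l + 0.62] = -1.08000000000000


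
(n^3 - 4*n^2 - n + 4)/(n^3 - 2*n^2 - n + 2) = (n - 4)/(n - 2)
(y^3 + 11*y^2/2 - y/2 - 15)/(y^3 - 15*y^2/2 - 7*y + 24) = (y + 5)/(y - 8)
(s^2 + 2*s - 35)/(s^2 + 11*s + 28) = (s - 5)/(s + 4)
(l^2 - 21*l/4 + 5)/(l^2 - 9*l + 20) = (l - 5/4)/(l - 5)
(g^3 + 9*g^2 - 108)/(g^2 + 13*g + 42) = (g^2 + 3*g - 18)/(g + 7)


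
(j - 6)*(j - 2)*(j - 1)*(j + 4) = j^4 - 5*j^3 - 16*j^2 + 68*j - 48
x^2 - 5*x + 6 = (x - 3)*(x - 2)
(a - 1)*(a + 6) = a^2 + 5*a - 6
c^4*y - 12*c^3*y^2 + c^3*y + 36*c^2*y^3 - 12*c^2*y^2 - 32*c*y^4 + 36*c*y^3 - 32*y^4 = (c - 8*y)*(c - 2*y)^2*(c*y + y)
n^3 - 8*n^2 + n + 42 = (n - 7)*(n - 3)*(n + 2)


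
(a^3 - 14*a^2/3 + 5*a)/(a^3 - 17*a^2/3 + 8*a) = (3*a - 5)/(3*a - 8)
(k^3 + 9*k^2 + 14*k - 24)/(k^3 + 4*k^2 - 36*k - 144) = (k - 1)/(k - 6)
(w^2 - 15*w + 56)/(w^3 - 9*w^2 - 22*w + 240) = (w - 7)/(w^2 - w - 30)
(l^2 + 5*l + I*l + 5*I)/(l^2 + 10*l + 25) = (l + I)/(l + 5)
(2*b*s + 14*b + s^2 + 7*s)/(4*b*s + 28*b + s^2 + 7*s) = (2*b + s)/(4*b + s)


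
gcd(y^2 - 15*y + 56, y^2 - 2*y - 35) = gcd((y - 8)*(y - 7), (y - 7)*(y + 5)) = y - 7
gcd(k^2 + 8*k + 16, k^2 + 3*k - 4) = k + 4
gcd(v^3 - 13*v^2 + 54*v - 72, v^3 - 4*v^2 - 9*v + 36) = v^2 - 7*v + 12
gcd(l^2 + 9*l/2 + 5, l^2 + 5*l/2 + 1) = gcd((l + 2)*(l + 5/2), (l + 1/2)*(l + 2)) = l + 2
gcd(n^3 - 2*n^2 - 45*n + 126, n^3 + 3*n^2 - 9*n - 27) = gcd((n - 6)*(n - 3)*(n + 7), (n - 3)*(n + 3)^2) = n - 3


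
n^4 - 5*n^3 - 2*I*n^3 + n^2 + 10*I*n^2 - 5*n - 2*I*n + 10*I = (n - 5)*(n - 2*I)*(n - I)*(n + I)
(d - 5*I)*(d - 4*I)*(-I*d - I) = -I*d^3 - 9*d^2 - I*d^2 - 9*d + 20*I*d + 20*I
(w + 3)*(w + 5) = w^2 + 8*w + 15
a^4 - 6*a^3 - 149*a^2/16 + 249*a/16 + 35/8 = (a - 7)*(a - 5/4)*(a + 1/4)*(a + 2)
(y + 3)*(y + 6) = y^2 + 9*y + 18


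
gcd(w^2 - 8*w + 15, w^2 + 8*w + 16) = 1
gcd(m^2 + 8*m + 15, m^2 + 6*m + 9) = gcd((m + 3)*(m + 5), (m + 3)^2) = m + 3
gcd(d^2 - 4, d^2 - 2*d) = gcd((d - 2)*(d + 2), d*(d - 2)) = d - 2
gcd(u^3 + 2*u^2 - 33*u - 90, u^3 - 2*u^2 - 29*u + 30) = u^2 - u - 30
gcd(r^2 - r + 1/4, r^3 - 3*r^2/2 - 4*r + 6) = 1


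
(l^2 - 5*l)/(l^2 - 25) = l/(l + 5)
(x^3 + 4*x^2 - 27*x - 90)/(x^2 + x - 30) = x + 3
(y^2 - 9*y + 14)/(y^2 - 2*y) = (y - 7)/y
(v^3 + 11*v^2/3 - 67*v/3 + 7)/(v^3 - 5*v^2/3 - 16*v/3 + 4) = (3*v^2 + 20*v - 7)/(3*v^2 + 4*v - 4)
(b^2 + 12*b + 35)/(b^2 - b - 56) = (b + 5)/(b - 8)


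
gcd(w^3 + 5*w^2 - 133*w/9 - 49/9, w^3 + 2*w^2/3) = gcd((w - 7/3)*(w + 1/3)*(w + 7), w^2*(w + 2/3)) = 1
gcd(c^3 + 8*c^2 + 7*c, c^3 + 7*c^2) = c^2 + 7*c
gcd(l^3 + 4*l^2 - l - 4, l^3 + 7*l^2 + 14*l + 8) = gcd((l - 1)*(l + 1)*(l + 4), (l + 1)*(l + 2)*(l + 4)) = l^2 + 5*l + 4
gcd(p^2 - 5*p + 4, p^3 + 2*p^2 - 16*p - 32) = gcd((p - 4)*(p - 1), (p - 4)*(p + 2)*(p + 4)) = p - 4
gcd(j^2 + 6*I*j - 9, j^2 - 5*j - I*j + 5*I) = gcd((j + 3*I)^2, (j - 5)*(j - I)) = 1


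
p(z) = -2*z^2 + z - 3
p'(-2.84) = 12.36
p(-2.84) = -21.97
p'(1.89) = -6.56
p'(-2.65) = 11.60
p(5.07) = -49.34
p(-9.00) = -174.00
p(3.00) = -18.00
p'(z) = 1 - 4*z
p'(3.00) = -11.00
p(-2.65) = -19.70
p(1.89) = -8.25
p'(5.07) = -19.28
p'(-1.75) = 8.00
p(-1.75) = -10.88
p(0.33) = -2.89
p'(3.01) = -11.04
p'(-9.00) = 37.00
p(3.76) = -27.52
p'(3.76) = -14.04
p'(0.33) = -0.32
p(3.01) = -18.11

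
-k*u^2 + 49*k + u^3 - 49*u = (-k + u)*(u - 7)*(u + 7)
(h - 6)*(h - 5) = h^2 - 11*h + 30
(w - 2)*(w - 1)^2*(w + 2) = w^4 - 2*w^3 - 3*w^2 + 8*w - 4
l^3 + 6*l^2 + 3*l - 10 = (l - 1)*(l + 2)*(l + 5)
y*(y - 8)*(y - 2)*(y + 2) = y^4 - 8*y^3 - 4*y^2 + 32*y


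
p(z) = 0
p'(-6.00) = 0.00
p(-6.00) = 0.00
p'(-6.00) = 0.00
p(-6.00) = 0.00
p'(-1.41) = 0.00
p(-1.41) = 0.00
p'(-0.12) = 0.00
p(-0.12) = 0.00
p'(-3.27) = 0.00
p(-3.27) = 0.00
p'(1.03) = 0.00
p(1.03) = 0.00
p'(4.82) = 0.00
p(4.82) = 0.00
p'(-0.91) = 0.00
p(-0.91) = 0.00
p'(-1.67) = 0.00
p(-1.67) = 0.00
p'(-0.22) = 0.00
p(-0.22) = 0.00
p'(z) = 0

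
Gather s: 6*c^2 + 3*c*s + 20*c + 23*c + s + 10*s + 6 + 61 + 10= 6*c^2 + 43*c + s*(3*c + 11) + 77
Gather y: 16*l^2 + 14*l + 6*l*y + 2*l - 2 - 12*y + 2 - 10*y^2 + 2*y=16*l^2 + 16*l - 10*y^2 + y*(6*l - 10)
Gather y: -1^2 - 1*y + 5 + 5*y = 4*y + 4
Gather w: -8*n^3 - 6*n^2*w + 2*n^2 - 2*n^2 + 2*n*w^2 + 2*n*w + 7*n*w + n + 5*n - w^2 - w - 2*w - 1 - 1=-8*n^3 + 6*n + w^2*(2*n - 1) + w*(-6*n^2 + 9*n - 3) - 2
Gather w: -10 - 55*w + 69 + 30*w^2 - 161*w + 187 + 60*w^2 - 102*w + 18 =90*w^2 - 318*w + 264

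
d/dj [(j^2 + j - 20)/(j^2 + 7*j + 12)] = 2*(3*j^2 + 32*j + 76)/(j^4 + 14*j^3 + 73*j^2 + 168*j + 144)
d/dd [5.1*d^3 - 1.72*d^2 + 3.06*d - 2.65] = 15.3*d^2 - 3.44*d + 3.06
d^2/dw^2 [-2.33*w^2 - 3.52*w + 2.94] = -4.66000000000000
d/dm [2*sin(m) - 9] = 2*cos(m)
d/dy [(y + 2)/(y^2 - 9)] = (y^2 - 2*y*(y + 2) - 9)/(y^2 - 9)^2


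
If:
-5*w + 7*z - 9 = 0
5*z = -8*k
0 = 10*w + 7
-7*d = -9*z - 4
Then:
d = 155/98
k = -55/112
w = -7/10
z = 11/14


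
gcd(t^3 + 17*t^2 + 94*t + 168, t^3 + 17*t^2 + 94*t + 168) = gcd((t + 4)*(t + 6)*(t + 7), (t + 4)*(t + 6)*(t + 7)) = t^3 + 17*t^2 + 94*t + 168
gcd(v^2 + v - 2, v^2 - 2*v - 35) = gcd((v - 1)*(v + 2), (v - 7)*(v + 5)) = 1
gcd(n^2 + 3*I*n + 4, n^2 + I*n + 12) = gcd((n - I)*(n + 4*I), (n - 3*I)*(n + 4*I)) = n + 4*I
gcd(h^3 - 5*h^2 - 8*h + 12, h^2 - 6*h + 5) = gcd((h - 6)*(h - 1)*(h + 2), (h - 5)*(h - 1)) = h - 1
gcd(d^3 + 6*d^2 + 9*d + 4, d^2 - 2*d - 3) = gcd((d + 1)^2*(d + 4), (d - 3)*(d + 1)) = d + 1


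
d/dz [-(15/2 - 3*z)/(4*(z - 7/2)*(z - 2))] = 3*(-4*z^2 + 20*z - 27)/(4*(4*z^4 - 44*z^3 + 177*z^2 - 308*z + 196))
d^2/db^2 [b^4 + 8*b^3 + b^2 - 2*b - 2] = 12*b^2 + 48*b + 2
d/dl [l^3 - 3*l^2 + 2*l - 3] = 3*l^2 - 6*l + 2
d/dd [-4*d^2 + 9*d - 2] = 9 - 8*d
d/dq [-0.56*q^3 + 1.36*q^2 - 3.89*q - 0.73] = -1.68*q^2 + 2.72*q - 3.89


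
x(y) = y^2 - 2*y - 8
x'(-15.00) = -32.00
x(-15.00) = 247.00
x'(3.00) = 4.00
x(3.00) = -5.00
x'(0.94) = -0.12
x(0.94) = -9.00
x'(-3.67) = -9.34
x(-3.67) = 12.81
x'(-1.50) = -5.00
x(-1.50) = -2.75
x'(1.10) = 0.20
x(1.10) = -8.99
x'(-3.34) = -8.68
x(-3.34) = 9.84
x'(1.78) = 1.56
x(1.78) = -8.39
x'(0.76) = -0.48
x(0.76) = -8.94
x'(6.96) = 11.92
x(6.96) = 26.52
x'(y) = 2*y - 2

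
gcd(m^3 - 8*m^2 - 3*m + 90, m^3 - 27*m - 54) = m^2 - 3*m - 18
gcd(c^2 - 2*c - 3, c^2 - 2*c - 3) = c^2 - 2*c - 3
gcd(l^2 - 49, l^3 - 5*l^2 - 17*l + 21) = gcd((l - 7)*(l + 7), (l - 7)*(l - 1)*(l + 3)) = l - 7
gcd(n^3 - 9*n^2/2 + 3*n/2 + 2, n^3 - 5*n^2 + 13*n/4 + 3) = n^2 - 7*n/2 - 2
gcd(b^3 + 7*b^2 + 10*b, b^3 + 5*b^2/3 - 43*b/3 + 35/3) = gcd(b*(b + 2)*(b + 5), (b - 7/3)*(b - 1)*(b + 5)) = b + 5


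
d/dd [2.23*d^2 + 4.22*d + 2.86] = 4.46*d + 4.22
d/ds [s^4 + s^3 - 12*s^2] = s*(4*s^2 + 3*s - 24)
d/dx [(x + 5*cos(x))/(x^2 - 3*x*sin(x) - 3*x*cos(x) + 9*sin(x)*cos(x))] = (-8*x^2*sin(x) + 3*x^2*cos(x) - x^2 - 10*x*cos(x) - 9*x*cos(2*x) + 15*x + 12*sin(2*x) - 135*cos(x)/4 + 15*cos(2*x)/2 - 45*cos(3*x)/4 + 15/2)/((x - 3*sin(x))^2*(x - 3*cos(x))^2)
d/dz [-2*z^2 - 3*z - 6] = -4*z - 3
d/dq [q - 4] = 1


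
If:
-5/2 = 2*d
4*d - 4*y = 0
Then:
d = -5/4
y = -5/4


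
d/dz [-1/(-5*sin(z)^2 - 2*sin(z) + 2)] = -2*(5*sin(z) + 1)*cos(z)/(5*sin(z)^2 + 2*sin(z) - 2)^2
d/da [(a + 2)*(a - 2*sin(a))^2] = (a - 2*sin(a))*(a - 2*(a + 2)*(2*cos(a) - 1) - 2*sin(a))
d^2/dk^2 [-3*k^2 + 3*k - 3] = -6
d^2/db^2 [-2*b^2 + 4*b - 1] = -4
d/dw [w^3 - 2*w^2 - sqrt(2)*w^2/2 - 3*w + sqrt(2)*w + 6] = 3*w^2 - 4*w - sqrt(2)*w - 3 + sqrt(2)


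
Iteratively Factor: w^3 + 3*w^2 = (w)*(w^2 + 3*w) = w*(w + 3)*(w)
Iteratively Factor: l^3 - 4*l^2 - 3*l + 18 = (l + 2)*(l^2 - 6*l + 9) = (l - 3)*(l + 2)*(l - 3)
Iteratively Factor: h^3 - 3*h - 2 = (h + 1)*(h^2 - h - 2) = (h + 1)^2*(h - 2)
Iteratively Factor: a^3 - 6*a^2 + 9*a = (a)*(a^2 - 6*a + 9) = a*(a - 3)*(a - 3)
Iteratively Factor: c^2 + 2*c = (c + 2)*(c)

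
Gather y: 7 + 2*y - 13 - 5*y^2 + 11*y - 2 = -5*y^2 + 13*y - 8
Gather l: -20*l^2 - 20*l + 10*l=-20*l^2 - 10*l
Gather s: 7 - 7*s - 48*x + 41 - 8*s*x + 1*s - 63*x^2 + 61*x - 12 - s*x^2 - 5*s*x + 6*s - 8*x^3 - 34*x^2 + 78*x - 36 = s*(-x^2 - 13*x) - 8*x^3 - 97*x^2 + 91*x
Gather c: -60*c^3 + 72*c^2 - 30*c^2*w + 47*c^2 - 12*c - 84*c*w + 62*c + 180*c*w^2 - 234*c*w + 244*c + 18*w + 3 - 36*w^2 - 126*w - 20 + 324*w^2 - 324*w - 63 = -60*c^3 + c^2*(119 - 30*w) + c*(180*w^2 - 318*w + 294) + 288*w^2 - 432*w - 80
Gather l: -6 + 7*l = 7*l - 6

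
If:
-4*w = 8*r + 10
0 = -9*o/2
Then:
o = 0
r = -w/2 - 5/4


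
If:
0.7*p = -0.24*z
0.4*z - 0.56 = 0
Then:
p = -0.48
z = 1.40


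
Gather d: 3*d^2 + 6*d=3*d^2 + 6*d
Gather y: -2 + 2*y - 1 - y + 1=y - 2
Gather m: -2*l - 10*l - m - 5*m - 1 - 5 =-12*l - 6*m - 6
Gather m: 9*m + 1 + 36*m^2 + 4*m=36*m^2 + 13*m + 1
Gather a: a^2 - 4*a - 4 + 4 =a^2 - 4*a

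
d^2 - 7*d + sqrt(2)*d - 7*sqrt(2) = (d - 7)*(d + sqrt(2))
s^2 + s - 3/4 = (s - 1/2)*(s + 3/2)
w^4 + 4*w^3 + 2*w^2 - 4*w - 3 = (w - 1)*(w + 1)^2*(w + 3)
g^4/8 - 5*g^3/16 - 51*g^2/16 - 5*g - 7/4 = (g/4 + 1/2)*(g/2 + 1)*(g - 7)*(g + 1/2)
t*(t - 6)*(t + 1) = t^3 - 5*t^2 - 6*t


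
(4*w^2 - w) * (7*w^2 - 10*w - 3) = 28*w^4 - 47*w^3 - 2*w^2 + 3*w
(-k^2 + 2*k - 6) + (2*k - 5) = -k^2 + 4*k - 11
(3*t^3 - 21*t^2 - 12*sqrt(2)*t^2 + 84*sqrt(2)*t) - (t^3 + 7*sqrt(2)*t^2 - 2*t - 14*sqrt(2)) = 2*t^3 - 19*sqrt(2)*t^2 - 21*t^2 + 2*t + 84*sqrt(2)*t + 14*sqrt(2)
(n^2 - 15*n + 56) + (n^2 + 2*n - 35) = 2*n^2 - 13*n + 21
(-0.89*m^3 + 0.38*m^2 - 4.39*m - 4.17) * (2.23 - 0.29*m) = 0.2581*m^4 - 2.0949*m^3 + 2.1205*m^2 - 8.5804*m - 9.2991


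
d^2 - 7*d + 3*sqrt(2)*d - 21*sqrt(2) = (d - 7)*(d + 3*sqrt(2))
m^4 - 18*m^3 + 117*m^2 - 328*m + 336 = (m - 7)*(m - 4)^2*(m - 3)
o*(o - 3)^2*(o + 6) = o^4 - 27*o^2 + 54*o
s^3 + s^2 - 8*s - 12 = (s - 3)*(s + 2)^2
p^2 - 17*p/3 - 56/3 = (p - 8)*(p + 7/3)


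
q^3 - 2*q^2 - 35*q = q*(q - 7)*(q + 5)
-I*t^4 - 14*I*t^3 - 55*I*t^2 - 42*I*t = t*(t + 6)*(t + 7)*(-I*t - I)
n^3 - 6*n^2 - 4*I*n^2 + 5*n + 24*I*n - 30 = (n - 6)*(n - 5*I)*(n + I)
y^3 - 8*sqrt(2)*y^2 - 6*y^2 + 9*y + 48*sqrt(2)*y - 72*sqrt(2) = (y - 3)^2*(y - 8*sqrt(2))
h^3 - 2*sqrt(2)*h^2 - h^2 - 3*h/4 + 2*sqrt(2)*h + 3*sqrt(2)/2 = (h - 3/2)*(h + 1/2)*(h - 2*sqrt(2))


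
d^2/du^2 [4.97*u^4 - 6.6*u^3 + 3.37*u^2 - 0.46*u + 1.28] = 59.64*u^2 - 39.6*u + 6.74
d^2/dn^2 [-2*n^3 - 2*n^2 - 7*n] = -12*n - 4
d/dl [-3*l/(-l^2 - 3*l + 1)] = 3*(-l^2 - 1)/(l^4 + 6*l^3 + 7*l^2 - 6*l + 1)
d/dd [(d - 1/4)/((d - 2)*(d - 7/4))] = (-16*d^2 + 8*d + 41)/(16*d^4 - 120*d^3 + 337*d^2 - 420*d + 196)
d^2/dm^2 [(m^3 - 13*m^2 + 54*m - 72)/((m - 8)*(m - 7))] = 8*(7*m^3 - 138*m^2 + 894*m - 1894)/(m^6 - 45*m^5 + 843*m^4 - 8415*m^3 + 47208*m^2 - 141120*m + 175616)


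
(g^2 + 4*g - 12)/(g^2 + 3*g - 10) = (g + 6)/(g + 5)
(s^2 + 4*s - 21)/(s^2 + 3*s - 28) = (s - 3)/(s - 4)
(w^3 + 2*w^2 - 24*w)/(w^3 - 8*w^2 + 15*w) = (w^2 + 2*w - 24)/(w^2 - 8*w + 15)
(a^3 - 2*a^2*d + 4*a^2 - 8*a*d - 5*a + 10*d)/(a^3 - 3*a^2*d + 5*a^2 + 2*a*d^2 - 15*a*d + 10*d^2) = (a - 1)/(a - d)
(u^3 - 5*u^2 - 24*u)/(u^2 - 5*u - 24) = u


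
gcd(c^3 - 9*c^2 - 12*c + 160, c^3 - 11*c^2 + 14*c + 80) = c^2 - 13*c + 40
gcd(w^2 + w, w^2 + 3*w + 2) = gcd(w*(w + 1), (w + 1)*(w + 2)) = w + 1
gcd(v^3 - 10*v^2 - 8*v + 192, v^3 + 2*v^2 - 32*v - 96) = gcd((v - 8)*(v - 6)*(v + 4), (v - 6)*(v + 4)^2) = v^2 - 2*v - 24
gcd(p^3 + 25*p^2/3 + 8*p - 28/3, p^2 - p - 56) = p + 7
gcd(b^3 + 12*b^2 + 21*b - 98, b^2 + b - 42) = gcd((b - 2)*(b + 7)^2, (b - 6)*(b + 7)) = b + 7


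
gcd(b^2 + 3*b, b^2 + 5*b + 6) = b + 3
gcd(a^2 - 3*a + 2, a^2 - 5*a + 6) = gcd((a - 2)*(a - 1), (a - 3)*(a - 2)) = a - 2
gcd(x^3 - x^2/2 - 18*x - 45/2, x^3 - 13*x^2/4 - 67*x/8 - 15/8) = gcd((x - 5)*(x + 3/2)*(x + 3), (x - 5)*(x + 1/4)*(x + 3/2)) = x^2 - 7*x/2 - 15/2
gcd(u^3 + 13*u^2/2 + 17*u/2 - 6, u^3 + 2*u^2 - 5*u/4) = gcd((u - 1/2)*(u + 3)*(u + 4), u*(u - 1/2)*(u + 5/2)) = u - 1/2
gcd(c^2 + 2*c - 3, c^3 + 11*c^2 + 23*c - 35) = c - 1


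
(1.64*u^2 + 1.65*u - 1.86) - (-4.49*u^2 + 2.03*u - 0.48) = 6.13*u^2 - 0.38*u - 1.38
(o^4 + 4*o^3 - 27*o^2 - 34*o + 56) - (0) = o^4 + 4*o^3 - 27*o^2 - 34*o + 56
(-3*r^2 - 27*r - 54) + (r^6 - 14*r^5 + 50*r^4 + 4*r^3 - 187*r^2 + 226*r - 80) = r^6 - 14*r^5 + 50*r^4 + 4*r^3 - 190*r^2 + 199*r - 134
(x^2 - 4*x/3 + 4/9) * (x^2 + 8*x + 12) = x^4 + 20*x^3/3 + 16*x^2/9 - 112*x/9 + 16/3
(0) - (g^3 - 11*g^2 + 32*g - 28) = -g^3 + 11*g^2 - 32*g + 28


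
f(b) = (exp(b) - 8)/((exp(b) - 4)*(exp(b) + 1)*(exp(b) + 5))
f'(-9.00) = 0.00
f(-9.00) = 0.40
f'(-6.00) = 0.00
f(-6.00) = 0.40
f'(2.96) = -0.00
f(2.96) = 0.00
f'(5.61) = -0.00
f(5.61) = 0.00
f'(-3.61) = -0.01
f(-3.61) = 0.39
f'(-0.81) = -0.09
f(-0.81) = 0.27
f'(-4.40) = -0.01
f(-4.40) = 0.39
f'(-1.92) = -0.05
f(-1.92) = 0.35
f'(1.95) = 0.04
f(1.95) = -0.00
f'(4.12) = -0.00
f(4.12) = 0.00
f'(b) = -(exp(b) - 8)*exp(b)/((exp(b) - 4)*(exp(b) + 1)*(exp(b) + 5)^2) - (exp(b) - 8)*exp(b)/((exp(b) - 4)*(exp(b) + 1)^2*(exp(b) + 5)) - (exp(b) - 8)*exp(b)/((exp(b) - 4)^2*(exp(b) + 1)*(exp(b) + 5)) + exp(b)/((exp(b) - 4)*(exp(b) + 1)*(exp(b) + 5))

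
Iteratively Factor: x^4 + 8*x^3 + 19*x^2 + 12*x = (x + 4)*(x^3 + 4*x^2 + 3*x) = (x + 1)*(x + 4)*(x^2 + 3*x) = (x + 1)*(x + 3)*(x + 4)*(x)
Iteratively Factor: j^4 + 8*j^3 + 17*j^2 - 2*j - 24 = (j + 4)*(j^3 + 4*j^2 + j - 6) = (j + 3)*(j + 4)*(j^2 + j - 2) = (j - 1)*(j + 3)*(j + 4)*(j + 2)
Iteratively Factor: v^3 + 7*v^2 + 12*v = (v + 4)*(v^2 + 3*v) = v*(v + 4)*(v + 3)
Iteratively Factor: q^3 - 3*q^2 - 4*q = (q + 1)*(q^2 - 4*q) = (q - 4)*(q + 1)*(q)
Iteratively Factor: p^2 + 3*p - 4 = (p - 1)*(p + 4)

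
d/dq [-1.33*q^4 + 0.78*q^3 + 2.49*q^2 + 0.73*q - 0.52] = -5.32*q^3 + 2.34*q^2 + 4.98*q + 0.73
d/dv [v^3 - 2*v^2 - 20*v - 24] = 3*v^2 - 4*v - 20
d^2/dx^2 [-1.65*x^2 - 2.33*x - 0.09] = -3.30000000000000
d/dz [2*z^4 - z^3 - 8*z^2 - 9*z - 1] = 8*z^3 - 3*z^2 - 16*z - 9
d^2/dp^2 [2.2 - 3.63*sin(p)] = 3.63*sin(p)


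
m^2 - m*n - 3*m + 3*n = (m - 3)*(m - n)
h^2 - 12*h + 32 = (h - 8)*(h - 4)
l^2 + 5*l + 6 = (l + 2)*(l + 3)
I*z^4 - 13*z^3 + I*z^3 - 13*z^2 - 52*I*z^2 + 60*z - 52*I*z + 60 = (z + 2*I)*(z + 5*I)*(z + 6*I)*(I*z + I)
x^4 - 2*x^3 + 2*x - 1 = (x - 1)^3*(x + 1)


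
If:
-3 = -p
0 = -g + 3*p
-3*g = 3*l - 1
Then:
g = 9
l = -26/3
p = 3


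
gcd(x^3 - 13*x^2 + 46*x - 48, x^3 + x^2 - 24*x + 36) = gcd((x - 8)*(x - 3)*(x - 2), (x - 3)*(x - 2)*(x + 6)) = x^2 - 5*x + 6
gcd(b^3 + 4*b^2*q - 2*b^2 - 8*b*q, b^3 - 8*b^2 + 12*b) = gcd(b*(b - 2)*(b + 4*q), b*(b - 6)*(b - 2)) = b^2 - 2*b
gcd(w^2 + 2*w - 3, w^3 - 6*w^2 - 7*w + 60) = w + 3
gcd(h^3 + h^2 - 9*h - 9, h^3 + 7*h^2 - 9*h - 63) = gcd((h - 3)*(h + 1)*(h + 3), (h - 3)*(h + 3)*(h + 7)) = h^2 - 9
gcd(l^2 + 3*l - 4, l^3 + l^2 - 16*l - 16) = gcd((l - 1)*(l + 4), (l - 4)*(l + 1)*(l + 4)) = l + 4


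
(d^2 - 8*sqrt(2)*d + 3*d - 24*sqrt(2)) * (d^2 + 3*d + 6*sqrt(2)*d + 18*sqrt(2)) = d^4 - 2*sqrt(2)*d^3 + 6*d^3 - 87*d^2 - 12*sqrt(2)*d^2 - 576*d - 18*sqrt(2)*d - 864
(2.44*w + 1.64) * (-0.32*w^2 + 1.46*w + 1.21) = -0.7808*w^3 + 3.0376*w^2 + 5.3468*w + 1.9844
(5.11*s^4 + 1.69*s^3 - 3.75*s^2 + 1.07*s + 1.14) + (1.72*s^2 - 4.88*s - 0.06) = 5.11*s^4 + 1.69*s^3 - 2.03*s^2 - 3.81*s + 1.08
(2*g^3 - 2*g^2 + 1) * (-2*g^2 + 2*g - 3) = -4*g^5 + 8*g^4 - 10*g^3 + 4*g^2 + 2*g - 3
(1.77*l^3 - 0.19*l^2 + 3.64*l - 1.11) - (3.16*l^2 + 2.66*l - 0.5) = 1.77*l^3 - 3.35*l^2 + 0.98*l - 0.61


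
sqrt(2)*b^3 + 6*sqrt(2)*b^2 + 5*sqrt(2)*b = b*(b + 5)*(sqrt(2)*b + sqrt(2))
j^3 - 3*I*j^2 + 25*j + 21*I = (j - 7*I)*(j + I)*(j + 3*I)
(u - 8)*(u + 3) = u^2 - 5*u - 24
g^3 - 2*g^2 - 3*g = g*(g - 3)*(g + 1)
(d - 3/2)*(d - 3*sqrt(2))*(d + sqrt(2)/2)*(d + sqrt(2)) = d^4 - 3*sqrt(2)*d^3/2 - 3*d^3/2 - 8*d^2 + 9*sqrt(2)*d^2/4 - 3*sqrt(2)*d + 12*d + 9*sqrt(2)/2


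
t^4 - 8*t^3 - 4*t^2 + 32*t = t*(t - 8)*(t - 2)*(t + 2)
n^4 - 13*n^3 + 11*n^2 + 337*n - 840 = (n - 8)*(n - 7)*(n - 3)*(n + 5)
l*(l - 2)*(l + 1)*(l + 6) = l^4 + 5*l^3 - 8*l^2 - 12*l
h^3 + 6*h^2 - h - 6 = (h - 1)*(h + 1)*(h + 6)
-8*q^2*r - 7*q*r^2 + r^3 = r*(-8*q + r)*(q + r)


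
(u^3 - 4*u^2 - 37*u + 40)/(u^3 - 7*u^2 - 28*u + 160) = (u - 1)/(u - 4)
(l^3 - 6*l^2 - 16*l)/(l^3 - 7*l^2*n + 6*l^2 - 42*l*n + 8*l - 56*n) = l*(l - 8)/(l^2 - 7*l*n + 4*l - 28*n)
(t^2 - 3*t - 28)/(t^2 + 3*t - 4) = (t - 7)/(t - 1)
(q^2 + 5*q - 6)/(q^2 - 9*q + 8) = (q + 6)/(q - 8)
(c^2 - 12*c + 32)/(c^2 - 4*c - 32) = (c - 4)/(c + 4)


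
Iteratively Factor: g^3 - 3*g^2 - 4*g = (g + 1)*(g^2 - 4*g) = g*(g + 1)*(g - 4)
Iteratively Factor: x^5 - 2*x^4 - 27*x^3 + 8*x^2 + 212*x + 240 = (x + 2)*(x^4 - 4*x^3 - 19*x^2 + 46*x + 120) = (x - 4)*(x + 2)*(x^3 - 19*x - 30) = (x - 4)*(x + 2)*(x + 3)*(x^2 - 3*x - 10) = (x - 4)*(x + 2)^2*(x + 3)*(x - 5)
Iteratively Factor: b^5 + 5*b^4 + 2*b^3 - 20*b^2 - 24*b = (b + 3)*(b^4 + 2*b^3 - 4*b^2 - 8*b) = (b - 2)*(b + 3)*(b^3 + 4*b^2 + 4*b) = (b - 2)*(b + 2)*(b + 3)*(b^2 + 2*b) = (b - 2)*(b + 2)^2*(b + 3)*(b)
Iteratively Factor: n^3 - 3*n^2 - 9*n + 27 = (n + 3)*(n^2 - 6*n + 9) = (n - 3)*(n + 3)*(n - 3)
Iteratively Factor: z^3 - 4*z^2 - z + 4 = (z - 1)*(z^2 - 3*z - 4) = (z - 1)*(z + 1)*(z - 4)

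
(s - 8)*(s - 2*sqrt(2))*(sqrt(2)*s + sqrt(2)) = sqrt(2)*s^3 - 7*sqrt(2)*s^2 - 4*s^2 - 8*sqrt(2)*s + 28*s + 32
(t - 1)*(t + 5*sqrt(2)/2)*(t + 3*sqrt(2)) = t^3 - t^2 + 11*sqrt(2)*t^2/2 - 11*sqrt(2)*t/2 + 15*t - 15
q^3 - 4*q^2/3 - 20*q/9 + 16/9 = (q - 2)*(q - 2/3)*(q + 4/3)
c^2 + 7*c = c*(c + 7)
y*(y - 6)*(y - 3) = y^3 - 9*y^2 + 18*y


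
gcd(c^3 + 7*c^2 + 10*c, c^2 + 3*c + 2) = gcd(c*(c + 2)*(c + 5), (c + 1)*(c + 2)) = c + 2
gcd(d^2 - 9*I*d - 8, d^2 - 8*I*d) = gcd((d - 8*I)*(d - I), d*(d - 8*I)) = d - 8*I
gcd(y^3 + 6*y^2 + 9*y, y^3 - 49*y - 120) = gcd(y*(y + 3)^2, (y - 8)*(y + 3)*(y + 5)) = y + 3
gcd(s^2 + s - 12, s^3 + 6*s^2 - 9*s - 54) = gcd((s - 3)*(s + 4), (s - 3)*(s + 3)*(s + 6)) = s - 3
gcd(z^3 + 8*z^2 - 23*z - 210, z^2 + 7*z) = z + 7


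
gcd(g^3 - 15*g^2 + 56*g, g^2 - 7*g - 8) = g - 8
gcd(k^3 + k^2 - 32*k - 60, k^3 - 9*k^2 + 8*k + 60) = k^2 - 4*k - 12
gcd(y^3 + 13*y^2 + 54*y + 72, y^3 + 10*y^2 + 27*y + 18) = y^2 + 9*y + 18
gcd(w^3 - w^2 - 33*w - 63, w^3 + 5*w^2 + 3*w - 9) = w^2 + 6*w + 9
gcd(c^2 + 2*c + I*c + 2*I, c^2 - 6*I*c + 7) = c + I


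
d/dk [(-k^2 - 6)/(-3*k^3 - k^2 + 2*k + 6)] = (-3*k^4 - 56*k^2 - 24*k + 12)/(9*k^6 + 6*k^5 - 11*k^4 - 40*k^3 - 8*k^2 + 24*k + 36)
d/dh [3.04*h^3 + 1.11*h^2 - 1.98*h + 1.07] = 9.12*h^2 + 2.22*h - 1.98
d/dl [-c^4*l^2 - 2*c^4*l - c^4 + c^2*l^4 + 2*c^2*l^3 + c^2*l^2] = 2*c^2*(-c^2*l - c^2 + 2*l^3 + 3*l^2 + l)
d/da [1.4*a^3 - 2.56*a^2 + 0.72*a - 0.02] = 4.2*a^2 - 5.12*a + 0.72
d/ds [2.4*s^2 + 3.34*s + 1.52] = 4.8*s + 3.34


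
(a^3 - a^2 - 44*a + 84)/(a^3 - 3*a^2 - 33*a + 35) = (a^3 - a^2 - 44*a + 84)/(a^3 - 3*a^2 - 33*a + 35)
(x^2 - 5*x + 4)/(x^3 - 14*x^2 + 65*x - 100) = (x - 1)/(x^2 - 10*x + 25)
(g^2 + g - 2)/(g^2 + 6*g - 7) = (g + 2)/(g + 7)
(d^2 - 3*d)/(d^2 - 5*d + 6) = d/(d - 2)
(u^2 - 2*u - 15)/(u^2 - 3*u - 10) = (u + 3)/(u + 2)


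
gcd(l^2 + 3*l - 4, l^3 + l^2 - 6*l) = 1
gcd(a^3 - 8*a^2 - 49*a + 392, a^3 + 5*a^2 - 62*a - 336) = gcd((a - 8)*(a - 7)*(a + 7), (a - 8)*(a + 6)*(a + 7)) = a^2 - a - 56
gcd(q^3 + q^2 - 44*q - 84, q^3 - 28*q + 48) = q + 6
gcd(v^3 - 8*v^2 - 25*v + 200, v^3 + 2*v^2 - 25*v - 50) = v^2 - 25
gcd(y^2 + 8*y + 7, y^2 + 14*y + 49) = y + 7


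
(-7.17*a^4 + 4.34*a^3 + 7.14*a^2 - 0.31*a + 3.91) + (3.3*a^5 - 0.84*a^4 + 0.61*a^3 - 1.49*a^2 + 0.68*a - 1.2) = 3.3*a^5 - 8.01*a^4 + 4.95*a^3 + 5.65*a^2 + 0.37*a + 2.71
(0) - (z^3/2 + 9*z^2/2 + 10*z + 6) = -z^3/2 - 9*z^2/2 - 10*z - 6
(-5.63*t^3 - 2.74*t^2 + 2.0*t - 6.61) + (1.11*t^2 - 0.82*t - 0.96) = -5.63*t^3 - 1.63*t^2 + 1.18*t - 7.57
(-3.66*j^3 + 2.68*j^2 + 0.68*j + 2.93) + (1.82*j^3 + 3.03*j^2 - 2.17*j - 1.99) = -1.84*j^3 + 5.71*j^2 - 1.49*j + 0.94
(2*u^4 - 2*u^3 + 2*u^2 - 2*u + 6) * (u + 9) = 2*u^5 + 16*u^4 - 16*u^3 + 16*u^2 - 12*u + 54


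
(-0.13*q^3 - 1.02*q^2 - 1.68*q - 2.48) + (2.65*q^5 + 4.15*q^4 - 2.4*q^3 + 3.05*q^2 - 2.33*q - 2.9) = 2.65*q^5 + 4.15*q^4 - 2.53*q^3 + 2.03*q^2 - 4.01*q - 5.38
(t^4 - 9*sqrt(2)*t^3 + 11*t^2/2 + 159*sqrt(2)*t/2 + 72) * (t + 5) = t^5 - 9*sqrt(2)*t^4 + 5*t^4 - 45*sqrt(2)*t^3 + 11*t^3/2 + 55*t^2/2 + 159*sqrt(2)*t^2/2 + 72*t + 795*sqrt(2)*t/2 + 360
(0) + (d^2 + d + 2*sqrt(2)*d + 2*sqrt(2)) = d^2 + d + 2*sqrt(2)*d + 2*sqrt(2)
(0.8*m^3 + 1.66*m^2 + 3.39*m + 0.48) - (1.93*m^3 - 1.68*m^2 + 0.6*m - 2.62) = -1.13*m^3 + 3.34*m^2 + 2.79*m + 3.1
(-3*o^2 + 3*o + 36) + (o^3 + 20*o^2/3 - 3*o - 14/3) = o^3 + 11*o^2/3 + 94/3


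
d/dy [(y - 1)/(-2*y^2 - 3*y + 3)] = 2*y*(y - 2)/(4*y^4 + 12*y^3 - 3*y^2 - 18*y + 9)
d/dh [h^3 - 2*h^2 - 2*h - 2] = 3*h^2 - 4*h - 2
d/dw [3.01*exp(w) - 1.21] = 3.01*exp(w)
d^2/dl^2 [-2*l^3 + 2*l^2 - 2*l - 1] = 4 - 12*l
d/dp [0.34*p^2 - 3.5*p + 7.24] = 0.68*p - 3.5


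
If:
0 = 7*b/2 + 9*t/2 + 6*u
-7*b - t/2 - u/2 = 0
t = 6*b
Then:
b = 0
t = 0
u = 0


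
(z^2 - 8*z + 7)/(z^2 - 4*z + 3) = (z - 7)/(z - 3)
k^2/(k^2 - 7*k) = k/(k - 7)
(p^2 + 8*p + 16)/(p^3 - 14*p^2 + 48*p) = (p^2 + 8*p + 16)/(p*(p^2 - 14*p + 48))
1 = 1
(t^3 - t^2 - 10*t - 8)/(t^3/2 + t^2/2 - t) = 2*(t^2 - 3*t - 4)/(t*(t - 1))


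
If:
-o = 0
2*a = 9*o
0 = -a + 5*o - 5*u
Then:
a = 0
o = 0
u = 0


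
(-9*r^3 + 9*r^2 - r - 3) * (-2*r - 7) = 18*r^4 + 45*r^3 - 61*r^2 + 13*r + 21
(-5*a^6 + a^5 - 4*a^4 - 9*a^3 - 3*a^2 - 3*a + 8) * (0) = 0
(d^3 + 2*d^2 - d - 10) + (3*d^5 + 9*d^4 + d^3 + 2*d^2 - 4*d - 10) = 3*d^5 + 9*d^4 + 2*d^3 + 4*d^2 - 5*d - 20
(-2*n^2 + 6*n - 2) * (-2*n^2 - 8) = 4*n^4 - 12*n^3 + 20*n^2 - 48*n + 16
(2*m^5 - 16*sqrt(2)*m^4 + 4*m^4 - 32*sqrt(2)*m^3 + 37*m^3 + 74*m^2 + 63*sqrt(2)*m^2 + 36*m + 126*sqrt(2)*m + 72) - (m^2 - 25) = 2*m^5 - 16*sqrt(2)*m^4 + 4*m^4 - 32*sqrt(2)*m^3 + 37*m^3 + 73*m^2 + 63*sqrt(2)*m^2 + 36*m + 126*sqrt(2)*m + 97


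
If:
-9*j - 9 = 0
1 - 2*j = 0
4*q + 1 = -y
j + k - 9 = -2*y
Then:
No Solution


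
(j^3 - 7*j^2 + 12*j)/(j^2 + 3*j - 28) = j*(j - 3)/(j + 7)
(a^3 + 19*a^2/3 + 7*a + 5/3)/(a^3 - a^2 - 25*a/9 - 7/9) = 3*(a + 5)/(3*a - 7)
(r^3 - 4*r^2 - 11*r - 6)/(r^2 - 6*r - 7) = (r^2 - 5*r - 6)/(r - 7)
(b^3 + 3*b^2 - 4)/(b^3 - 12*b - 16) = (b - 1)/(b - 4)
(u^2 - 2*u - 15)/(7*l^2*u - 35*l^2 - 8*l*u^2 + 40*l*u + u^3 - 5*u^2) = (u + 3)/(7*l^2 - 8*l*u + u^2)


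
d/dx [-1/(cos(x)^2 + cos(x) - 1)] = -(2*cos(x) + 1)*sin(x)/(sin(x)^2 - cos(x))^2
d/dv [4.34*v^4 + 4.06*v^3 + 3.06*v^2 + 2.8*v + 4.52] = 17.36*v^3 + 12.18*v^2 + 6.12*v + 2.8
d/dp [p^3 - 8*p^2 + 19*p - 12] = 3*p^2 - 16*p + 19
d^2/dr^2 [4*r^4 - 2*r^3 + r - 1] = 12*r*(4*r - 1)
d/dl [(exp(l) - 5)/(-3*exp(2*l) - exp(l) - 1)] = ((exp(l) - 5)*(6*exp(l) + 1) - 3*exp(2*l) - exp(l) - 1)*exp(l)/(3*exp(2*l) + exp(l) + 1)^2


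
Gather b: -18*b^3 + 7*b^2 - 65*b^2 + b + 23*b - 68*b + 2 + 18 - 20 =-18*b^3 - 58*b^2 - 44*b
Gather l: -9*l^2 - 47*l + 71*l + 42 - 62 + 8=-9*l^2 + 24*l - 12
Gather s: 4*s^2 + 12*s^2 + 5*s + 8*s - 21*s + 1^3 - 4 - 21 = 16*s^2 - 8*s - 24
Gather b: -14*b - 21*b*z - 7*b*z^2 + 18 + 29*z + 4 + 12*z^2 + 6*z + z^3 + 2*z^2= b*(-7*z^2 - 21*z - 14) + z^3 + 14*z^2 + 35*z + 22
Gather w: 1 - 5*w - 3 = -5*w - 2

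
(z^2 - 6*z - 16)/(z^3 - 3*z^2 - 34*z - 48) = 1/(z + 3)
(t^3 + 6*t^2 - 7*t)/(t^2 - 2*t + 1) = t*(t + 7)/(t - 1)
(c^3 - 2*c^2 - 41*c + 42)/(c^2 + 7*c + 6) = (c^2 - 8*c + 7)/(c + 1)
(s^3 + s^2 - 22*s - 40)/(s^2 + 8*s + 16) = (s^2 - 3*s - 10)/(s + 4)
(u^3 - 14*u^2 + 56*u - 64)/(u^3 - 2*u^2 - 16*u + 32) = (u - 8)/(u + 4)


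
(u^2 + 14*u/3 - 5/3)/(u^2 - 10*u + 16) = (3*u^2 + 14*u - 5)/(3*(u^2 - 10*u + 16))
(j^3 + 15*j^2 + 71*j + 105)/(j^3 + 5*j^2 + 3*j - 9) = (j^2 + 12*j + 35)/(j^2 + 2*j - 3)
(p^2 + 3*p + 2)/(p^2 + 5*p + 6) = (p + 1)/(p + 3)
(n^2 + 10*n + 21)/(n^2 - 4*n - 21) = (n + 7)/(n - 7)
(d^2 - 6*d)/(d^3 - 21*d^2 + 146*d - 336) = d/(d^2 - 15*d + 56)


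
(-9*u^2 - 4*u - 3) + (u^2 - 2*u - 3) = -8*u^2 - 6*u - 6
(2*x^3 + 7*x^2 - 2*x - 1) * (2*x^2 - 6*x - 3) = 4*x^5 + 2*x^4 - 52*x^3 - 11*x^2 + 12*x + 3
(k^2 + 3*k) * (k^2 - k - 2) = k^4 + 2*k^3 - 5*k^2 - 6*k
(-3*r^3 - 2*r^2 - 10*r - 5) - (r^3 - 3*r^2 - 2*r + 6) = -4*r^3 + r^2 - 8*r - 11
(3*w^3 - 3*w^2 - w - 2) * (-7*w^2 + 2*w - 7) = -21*w^5 + 27*w^4 - 20*w^3 + 33*w^2 + 3*w + 14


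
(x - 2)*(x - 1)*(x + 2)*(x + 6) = x^4 + 5*x^3 - 10*x^2 - 20*x + 24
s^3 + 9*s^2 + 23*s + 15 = (s + 1)*(s + 3)*(s + 5)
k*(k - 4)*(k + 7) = k^3 + 3*k^2 - 28*k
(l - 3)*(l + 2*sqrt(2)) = l^2 - 3*l + 2*sqrt(2)*l - 6*sqrt(2)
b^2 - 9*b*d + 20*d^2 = (b - 5*d)*(b - 4*d)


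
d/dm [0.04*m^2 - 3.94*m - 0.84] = 0.08*m - 3.94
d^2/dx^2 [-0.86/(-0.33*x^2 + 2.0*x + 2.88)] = (0.187308*x^2 - 1.1352*x - 0.86*(0.66*x - 2.0)*(1.32*x - 4.0) - 1.634688)/(-0.33*x^2 + 2.0*x + 2.88)^3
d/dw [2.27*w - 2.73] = 2.27000000000000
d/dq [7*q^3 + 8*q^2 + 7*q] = 21*q^2 + 16*q + 7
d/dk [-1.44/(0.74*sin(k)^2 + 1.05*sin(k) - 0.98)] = (2.1312*sin(k) + 1.512)*cos(k)/(0.74*sin(k)^2 + 1.05*sin(k) - 0.98)^2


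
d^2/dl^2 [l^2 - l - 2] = 2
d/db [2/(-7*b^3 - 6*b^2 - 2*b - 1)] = 2*(21*b^2 + 12*b + 2)/(7*b^3 + 6*b^2 + 2*b + 1)^2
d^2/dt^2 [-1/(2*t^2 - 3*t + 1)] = 2*(4*t^2 - 6*t - (4*t - 3)^2 + 2)/(2*t^2 - 3*t + 1)^3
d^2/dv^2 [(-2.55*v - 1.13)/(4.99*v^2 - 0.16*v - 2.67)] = ((2.55*v + 1.13)*(9.98*v - 0.16)*(19.96*v - 0.32) + (76.347*v + 10.4614)*(-4.99*v^2 + 0.16*v + 2.67))/(-4.99*v^2 + 0.16*v + 2.67)^3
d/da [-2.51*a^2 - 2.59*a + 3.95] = -5.02*a - 2.59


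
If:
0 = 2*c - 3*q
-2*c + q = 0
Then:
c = 0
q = 0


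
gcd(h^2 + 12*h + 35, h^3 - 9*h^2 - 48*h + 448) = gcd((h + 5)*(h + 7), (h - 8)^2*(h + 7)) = h + 7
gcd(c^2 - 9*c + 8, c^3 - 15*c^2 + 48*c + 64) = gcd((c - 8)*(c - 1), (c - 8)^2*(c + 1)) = c - 8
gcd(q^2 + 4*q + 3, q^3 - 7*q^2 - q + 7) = q + 1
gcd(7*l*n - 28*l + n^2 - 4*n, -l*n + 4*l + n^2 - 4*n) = n - 4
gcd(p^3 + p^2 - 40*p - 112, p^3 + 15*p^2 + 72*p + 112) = p^2 + 8*p + 16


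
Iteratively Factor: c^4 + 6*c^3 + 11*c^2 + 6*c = (c + 3)*(c^3 + 3*c^2 + 2*c) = c*(c + 3)*(c^2 + 3*c + 2) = c*(c + 2)*(c + 3)*(c + 1)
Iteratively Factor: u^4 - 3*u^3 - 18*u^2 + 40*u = (u + 4)*(u^3 - 7*u^2 + 10*u) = (u - 5)*(u + 4)*(u^2 - 2*u) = u*(u - 5)*(u + 4)*(u - 2)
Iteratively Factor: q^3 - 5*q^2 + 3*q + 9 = (q + 1)*(q^2 - 6*q + 9) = (q - 3)*(q + 1)*(q - 3)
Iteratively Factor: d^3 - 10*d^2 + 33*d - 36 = (d - 3)*(d^2 - 7*d + 12) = (d - 3)^2*(d - 4)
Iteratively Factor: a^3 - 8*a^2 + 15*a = (a - 5)*(a^2 - 3*a) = (a - 5)*(a - 3)*(a)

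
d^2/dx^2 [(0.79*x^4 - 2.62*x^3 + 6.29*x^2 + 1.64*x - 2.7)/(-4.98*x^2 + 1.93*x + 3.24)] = (-39.1846319999999*x^6 + 45.558036*x^5 + 58.8248219999998*x^4 - 177.230248*x^3 - 208.392912*x^2 - 149.452776*x - 4.30477200000002)/(123.505992*x^6 - 143.594316*x^5 - 185.409882*x^4 + 179.656559*x^3 + 120.628116*x^2 - 60.781104*x - 34.012224)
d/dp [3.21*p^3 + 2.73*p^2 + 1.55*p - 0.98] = 9.63*p^2 + 5.46*p + 1.55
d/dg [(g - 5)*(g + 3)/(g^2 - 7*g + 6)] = (-5*g^2 + 42*g - 117)/(g^4 - 14*g^3 + 61*g^2 - 84*g + 36)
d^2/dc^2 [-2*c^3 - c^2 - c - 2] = -12*c - 2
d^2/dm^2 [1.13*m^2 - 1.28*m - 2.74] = 2.26000000000000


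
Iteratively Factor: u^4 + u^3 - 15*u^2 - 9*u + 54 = (u - 2)*(u^3 + 3*u^2 - 9*u - 27) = (u - 3)*(u - 2)*(u^2 + 6*u + 9) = (u - 3)*(u - 2)*(u + 3)*(u + 3)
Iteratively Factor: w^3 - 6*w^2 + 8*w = (w - 2)*(w^2 - 4*w) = (w - 4)*(w - 2)*(w)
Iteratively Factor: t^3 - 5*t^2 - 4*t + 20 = (t + 2)*(t^2 - 7*t + 10) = (t - 2)*(t + 2)*(t - 5)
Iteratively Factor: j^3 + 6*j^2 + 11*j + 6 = (j + 1)*(j^2 + 5*j + 6) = (j + 1)*(j + 2)*(j + 3)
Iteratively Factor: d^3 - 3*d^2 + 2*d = (d - 2)*(d^2 - d) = d*(d - 2)*(d - 1)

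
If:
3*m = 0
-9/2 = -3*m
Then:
No Solution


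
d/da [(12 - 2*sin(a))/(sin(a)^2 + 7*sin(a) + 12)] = 2*(sin(a)^2 - 12*sin(a) - 54)*cos(a)/(sin(a)^2 + 7*sin(a) + 12)^2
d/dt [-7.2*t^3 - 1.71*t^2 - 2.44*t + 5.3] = -21.6*t^2 - 3.42*t - 2.44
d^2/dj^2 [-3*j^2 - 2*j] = -6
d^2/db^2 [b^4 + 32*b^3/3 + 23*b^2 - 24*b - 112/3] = 12*b^2 + 64*b + 46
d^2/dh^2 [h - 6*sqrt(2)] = 0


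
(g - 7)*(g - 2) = g^2 - 9*g + 14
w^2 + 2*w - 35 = (w - 5)*(w + 7)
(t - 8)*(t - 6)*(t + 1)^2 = t^4 - 12*t^3 + 21*t^2 + 82*t + 48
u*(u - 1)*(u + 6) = u^3 + 5*u^2 - 6*u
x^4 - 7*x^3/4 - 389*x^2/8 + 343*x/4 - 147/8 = (x - 7)*(x - 3/2)*(x - 1/4)*(x + 7)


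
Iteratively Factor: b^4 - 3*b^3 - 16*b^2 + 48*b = (b + 4)*(b^3 - 7*b^2 + 12*b) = b*(b + 4)*(b^2 - 7*b + 12) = b*(b - 4)*(b + 4)*(b - 3)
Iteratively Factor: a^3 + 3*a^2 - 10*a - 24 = (a + 4)*(a^2 - a - 6) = (a - 3)*(a + 4)*(a + 2)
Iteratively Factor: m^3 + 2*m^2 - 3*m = (m)*(m^2 + 2*m - 3) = m*(m - 1)*(m + 3)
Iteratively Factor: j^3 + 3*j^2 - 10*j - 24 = (j - 3)*(j^2 + 6*j + 8) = (j - 3)*(j + 4)*(j + 2)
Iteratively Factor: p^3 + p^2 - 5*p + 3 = (p - 1)*(p^2 + 2*p - 3) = (p - 1)^2*(p + 3)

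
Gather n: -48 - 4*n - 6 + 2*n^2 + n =2*n^2 - 3*n - 54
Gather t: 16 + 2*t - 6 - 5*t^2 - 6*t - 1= -5*t^2 - 4*t + 9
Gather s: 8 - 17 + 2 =-7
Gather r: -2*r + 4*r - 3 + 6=2*r + 3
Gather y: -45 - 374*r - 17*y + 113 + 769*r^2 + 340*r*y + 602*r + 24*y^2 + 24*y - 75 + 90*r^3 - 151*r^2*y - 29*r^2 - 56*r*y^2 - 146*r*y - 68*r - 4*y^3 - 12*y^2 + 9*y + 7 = 90*r^3 + 740*r^2 + 160*r - 4*y^3 + y^2*(12 - 56*r) + y*(-151*r^2 + 194*r + 16)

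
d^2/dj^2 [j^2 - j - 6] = 2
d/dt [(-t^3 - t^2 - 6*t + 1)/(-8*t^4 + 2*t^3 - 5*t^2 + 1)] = (-8*t^6 - 16*t^5 - 137*t^4 + 56*t^3 - 39*t^2 + 8*t - 6)/(64*t^8 - 32*t^7 + 84*t^6 - 20*t^5 + 9*t^4 + 4*t^3 - 10*t^2 + 1)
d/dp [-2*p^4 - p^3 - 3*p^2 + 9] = p*(-8*p^2 - 3*p - 6)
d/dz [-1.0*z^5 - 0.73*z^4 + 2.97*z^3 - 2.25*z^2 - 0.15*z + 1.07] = -5.0*z^4 - 2.92*z^3 + 8.91*z^2 - 4.5*z - 0.15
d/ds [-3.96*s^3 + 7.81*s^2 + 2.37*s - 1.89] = -11.88*s^2 + 15.62*s + 2.37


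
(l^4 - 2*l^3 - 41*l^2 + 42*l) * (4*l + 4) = 4*l^5 - 4*l^4 - 172*l^3 + 4*l^2 + 168*l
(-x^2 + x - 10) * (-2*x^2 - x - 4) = 2*x^4 - x^3 + 23*x^2 + 6*x + 40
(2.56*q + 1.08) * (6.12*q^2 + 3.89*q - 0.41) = 15.6672*q^3 + 16.568*q^2 + 3.1516*q - 0.4428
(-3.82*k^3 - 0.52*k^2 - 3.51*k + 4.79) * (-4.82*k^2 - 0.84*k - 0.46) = 18.4124*k^5 + 5.7152*k^4 + 19.1122*k^3 - 19.9002*k^2 - 2.409*k - 2.2034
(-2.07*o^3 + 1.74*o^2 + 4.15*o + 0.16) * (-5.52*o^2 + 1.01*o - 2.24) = 11.4264*o^5 - 11.6955*o^4 - 16.5138*o^3 - 0.5893*o^2 - 9.1344*o - 0.3584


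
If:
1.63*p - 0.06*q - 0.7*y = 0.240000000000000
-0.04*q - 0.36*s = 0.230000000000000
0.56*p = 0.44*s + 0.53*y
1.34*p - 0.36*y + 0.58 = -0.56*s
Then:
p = -1.80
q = -17.77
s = 1.34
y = -3.01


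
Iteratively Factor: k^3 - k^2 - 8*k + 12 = (k + 3)*(k^2 - 4*k + 4) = (k - 2)*(k + 3)*(k - 2)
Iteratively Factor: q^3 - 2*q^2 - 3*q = (q + 1)*(q^2 - 3*q) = q*(q + 1)*(q - 3)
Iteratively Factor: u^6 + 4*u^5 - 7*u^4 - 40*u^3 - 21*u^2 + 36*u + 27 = (u + 1)*(u^5 + 3*u^4 - 10*u^3 - 30*u^2 + 9*u + 27) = (u + 1)^2*(u^4 + 2*u^3 - 12*u^2 - 18*u + 27) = (u + 1)^2*(u + 3)*(u^3 - u^2 - 9*u + 9) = (u - 3)*(u + 1)^2*(u + 3)*(u^2 + 2*u - 3) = (u - 3)*(u - 1)*(u + 1)^2*(u + 3)*(u + 3)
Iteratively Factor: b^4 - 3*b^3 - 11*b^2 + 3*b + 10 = (b - 5)*(b^3 + 2*b^2 - b - 2) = (b - 5)*(b - 1)*(b^2 + 3*b + 2) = (b - 5)*(b - 1)*(b + 1)*(b + 2)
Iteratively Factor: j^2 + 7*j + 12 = (j + 4)*(j + 3)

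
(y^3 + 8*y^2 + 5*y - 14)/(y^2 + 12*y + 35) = (y^2 + y - 2)/(y + 5)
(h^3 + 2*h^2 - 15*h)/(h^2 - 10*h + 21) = h*(h + 5)/(h - 7)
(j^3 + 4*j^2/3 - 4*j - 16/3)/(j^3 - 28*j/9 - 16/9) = 3*(j + 2)/(3*j + 2)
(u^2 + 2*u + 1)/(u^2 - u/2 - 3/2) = 2*(u + 1)/(2*u - 3)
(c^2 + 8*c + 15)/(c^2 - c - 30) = (c + 3)/(c - 6)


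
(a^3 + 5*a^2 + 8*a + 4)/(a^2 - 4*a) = (a^3 + 5*a^2 + 8*a + 4)/(a*(a - 4))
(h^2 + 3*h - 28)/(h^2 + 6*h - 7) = (h - 4)/(h - 1)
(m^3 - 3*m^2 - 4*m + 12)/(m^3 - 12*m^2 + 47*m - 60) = (m^2 - 4)/(m^2 - 9*m + 20)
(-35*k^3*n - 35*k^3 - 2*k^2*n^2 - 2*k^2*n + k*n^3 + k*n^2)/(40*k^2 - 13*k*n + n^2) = k*(-35*k^2*n - 35*k^2 - 2*k*n^2 - 2*k*n + n^3 + n^2)/(40*k^2 - 13*k*n + n^2)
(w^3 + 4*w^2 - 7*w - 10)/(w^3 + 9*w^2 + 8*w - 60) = (w + 1)/(w + 6)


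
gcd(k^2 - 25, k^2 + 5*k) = k + 5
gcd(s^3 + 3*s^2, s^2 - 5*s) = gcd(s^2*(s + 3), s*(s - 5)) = s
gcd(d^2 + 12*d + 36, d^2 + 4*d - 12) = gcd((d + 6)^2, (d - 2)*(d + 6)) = d + 6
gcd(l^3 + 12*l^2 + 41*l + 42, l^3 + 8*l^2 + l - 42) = l^2 + 10*l + 21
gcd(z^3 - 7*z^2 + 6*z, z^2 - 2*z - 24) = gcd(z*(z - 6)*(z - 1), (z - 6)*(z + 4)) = z - 6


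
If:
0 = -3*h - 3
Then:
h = -1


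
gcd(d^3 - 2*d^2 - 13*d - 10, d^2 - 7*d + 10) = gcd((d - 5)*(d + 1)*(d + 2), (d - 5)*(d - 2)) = d - 5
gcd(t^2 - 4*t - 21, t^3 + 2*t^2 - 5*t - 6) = t + 3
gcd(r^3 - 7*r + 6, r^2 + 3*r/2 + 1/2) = 1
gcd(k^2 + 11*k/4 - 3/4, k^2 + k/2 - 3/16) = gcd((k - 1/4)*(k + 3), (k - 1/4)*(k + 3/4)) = k - 1/4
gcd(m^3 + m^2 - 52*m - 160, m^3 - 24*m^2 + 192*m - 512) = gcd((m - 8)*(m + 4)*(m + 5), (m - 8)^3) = m - 8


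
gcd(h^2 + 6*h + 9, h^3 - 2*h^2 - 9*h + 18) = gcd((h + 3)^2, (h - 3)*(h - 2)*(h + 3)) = h + 3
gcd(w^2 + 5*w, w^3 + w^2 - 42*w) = w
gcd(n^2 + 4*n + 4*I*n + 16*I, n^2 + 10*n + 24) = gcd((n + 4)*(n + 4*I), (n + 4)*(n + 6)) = n + 4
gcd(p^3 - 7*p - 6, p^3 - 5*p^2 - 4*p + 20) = p + 2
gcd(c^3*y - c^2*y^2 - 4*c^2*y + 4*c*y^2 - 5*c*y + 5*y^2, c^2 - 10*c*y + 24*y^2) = 1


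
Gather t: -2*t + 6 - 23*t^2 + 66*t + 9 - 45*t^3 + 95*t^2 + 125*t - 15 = -45*t^3 + 72*t^2 + 189*t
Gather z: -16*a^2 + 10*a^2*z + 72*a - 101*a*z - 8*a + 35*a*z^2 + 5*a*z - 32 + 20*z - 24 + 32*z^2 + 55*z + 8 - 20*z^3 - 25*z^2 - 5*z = -16*a^2 + 64*a - 20*z^3 + z^2*(35*a + 7) + z*(10*a^2 - 96*a + 70) - 48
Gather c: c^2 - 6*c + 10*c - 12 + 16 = c^2 + 4*c + 4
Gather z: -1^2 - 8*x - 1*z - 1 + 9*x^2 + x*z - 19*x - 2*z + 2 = 9*x^2 - 27*x + z*(x - 3)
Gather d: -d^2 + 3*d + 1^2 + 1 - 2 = -d^2 + 3*d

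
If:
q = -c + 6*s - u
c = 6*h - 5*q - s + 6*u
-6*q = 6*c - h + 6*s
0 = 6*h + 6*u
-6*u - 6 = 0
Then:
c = 55/168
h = 1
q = -1/24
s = -5/42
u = -1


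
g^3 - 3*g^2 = g^2*(g - 3)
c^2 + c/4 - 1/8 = (c - 1/4)*(c + 1/2)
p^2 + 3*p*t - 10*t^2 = (p - 2*t)*(p + 5*t)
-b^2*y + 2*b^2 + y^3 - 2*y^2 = (-b + y)*(b + y)*(y - 2)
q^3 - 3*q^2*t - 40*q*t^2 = q*(q - 8*t)*(q + 5*t)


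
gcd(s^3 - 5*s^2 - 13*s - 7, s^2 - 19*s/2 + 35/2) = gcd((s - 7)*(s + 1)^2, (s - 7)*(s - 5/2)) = s - 7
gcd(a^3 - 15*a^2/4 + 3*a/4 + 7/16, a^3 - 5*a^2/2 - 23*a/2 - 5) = 1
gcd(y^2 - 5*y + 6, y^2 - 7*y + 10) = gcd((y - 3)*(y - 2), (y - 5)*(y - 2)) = y - 2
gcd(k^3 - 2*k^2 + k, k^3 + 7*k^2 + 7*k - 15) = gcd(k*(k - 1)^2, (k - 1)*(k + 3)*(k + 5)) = k - 1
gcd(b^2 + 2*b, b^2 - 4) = b + 2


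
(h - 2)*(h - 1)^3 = h^4 - 5*h^3 + 9*h^2 - 7*h + 2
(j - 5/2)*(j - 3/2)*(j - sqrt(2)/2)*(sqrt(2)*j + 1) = sqrt(2)*j^4 - 4*sqrt(2)*j^3 + 13*sqrt(2)*j^2/4 + 2*sqrt(2)*j - 15*sqrt(2)/8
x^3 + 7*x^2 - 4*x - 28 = (x - 2)*(x + 2)*(x + 7)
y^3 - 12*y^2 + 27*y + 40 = (y - 8)*(y - 5)*(y + 1)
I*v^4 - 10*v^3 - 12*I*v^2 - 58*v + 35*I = (v - I)*(v + 5*I)*(v + 7*I)*(I*v + 1)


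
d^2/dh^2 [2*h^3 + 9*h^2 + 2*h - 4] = 12*h + 18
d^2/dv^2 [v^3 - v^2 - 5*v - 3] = 6*v - 2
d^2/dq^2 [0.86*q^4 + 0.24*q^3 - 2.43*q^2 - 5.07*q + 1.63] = 10.32*q^2 + 1.44*q - 4.86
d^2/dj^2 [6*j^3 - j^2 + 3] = 36*j - 2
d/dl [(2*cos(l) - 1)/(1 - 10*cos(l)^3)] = 2*(-20*cos(l)^3 + 15*cos(l)^2 - 1)*sin(l)/(100*cos(l)^6 - 20*cos(l)^3 + 1)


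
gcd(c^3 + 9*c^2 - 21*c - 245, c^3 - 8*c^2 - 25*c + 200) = c - 5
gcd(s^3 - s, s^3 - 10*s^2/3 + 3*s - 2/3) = s - 1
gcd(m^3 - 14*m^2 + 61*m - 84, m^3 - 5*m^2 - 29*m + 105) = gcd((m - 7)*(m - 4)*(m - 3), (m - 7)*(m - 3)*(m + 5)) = m^2 - 10*m + 21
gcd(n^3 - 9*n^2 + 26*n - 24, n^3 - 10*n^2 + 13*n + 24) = n - 3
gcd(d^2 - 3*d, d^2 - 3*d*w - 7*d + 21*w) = 1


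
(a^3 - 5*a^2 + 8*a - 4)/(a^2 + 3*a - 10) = (a^2 - 3*a + 2)/(a + 5)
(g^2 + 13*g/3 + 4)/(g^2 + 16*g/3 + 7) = (3*g + 4)/(3*g + 7)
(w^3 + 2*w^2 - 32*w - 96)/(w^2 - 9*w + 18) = (w^2 + 8*w + 16)/(w - 3)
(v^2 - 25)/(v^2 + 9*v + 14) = (v^2 - 25)/(v^2 + 9*v + 14)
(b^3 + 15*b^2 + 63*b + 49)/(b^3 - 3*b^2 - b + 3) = (b^2 + 14*b + 49)/(b^2 - 4*b + 3)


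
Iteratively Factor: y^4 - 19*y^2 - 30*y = (y - 5)*(y^3 + 5*y^2 + 6*y) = (y - 5)*(y + 2)*(y^2 + 3*y) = (y - 5)*(y + 2)*(y + 3)*(y)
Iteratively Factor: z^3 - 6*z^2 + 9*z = (z - 3)*(z^2 - 3*z) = (z - 3)^2*(z)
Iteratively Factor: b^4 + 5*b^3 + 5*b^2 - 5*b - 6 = (b + 2)*(b^3 + 3*b^2 - b - 3) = (b - 1)*(b + 2)*(b^2 + 4*b + 3) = (b - 1)*(b + 1)*(b + 2)*(b + 3)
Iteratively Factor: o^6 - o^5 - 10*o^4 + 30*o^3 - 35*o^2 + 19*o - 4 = (o - 1)*(o^5 - 10*o^3 + 20*o^2 - 15*o + 4) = (o - 1)*(o + 4)*(o^4 - 4*o^3 + 6*o^2 - 4*o + 1) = (o - 1)^2*(o + 4)*(o^3 - 3*o^2 + 3*o - 1) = (o - 1)^3*(o + 4)*(o^2 - 2*o + 1) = (o - 1)^4*(o + 4)*(o - 1)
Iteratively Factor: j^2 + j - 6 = (j - 2)*(j + 3)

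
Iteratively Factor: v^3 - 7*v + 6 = (v - 1)*(v^2 + v - 6) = (v - 2)*(v - 1)*(v + 3)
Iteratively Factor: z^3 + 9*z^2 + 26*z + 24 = (z + 2)*(z^2 + 7*z + 12) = (z + 2)*(z + 3)*(z + 4)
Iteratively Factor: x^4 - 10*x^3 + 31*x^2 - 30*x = (x - 2)*(x^3 - 8*x^2 + 15*x) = x*(x - 2)*(x^2 - 8*x + 15) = x*(x - 3)*(x - 2)*(x - 5)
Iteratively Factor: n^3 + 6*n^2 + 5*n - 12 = (n + 3)*(n^2 + 3*n - 4) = (n + 3)*(n + 4)*(n - 1)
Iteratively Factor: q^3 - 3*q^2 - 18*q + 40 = (q - 5)*(q^2 + 2*q - 8) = (q - 5)*(q - 2)*(q + 4)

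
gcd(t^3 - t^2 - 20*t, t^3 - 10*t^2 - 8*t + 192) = t + 4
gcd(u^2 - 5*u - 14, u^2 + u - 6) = 1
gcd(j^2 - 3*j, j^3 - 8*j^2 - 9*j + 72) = j - 3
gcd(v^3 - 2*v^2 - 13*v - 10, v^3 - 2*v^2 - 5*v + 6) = v + 2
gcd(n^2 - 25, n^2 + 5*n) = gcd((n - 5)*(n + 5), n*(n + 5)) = n + 5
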